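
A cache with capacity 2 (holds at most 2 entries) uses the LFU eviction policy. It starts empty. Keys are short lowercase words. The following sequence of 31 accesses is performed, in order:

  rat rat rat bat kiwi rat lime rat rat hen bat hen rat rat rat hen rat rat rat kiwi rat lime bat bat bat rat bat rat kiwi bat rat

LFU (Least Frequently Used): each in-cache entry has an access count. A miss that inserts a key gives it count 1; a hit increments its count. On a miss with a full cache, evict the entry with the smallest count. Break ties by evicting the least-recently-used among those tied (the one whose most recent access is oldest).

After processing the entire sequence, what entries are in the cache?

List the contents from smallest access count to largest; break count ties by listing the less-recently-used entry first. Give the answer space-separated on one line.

LFU simulation (capacity=2):
  1. access rat: MISS. Cache: [rat(c=1)]
  2. access rat: HIT, count now 2. Cache: [rat(c=2)]
  3. access rat: HIT, count now 3. Cache: [rat(c=3)]
  4. access bat: MISS. Cache: [bat(c=1) rat(c=3)]
  5. access kiwi: MISS, evict bat(c=1). Cache: [kiwi(c=1) rat(c=3)]
  6. access rat: HIT, count now 4. Cache: [kiwi(c=1) rat(c=4)]
  7. access lime: MISS, evict kiwi(c=1). Cache: [lime(c=1) rat(c=4)]
  8. access rat: HIT, count now 5. Cache: [lime(c=1) rat(c=5)]
  9. access rat: HIT, count now 6. Cache: [lime(c=1) rat(c=6)]
  10. access hen: MISS, evict lime(c=1). Cache: [hen(c=1) rat(c=6)]
  11. access bat: MISS, evict hen(c=1). Cache: [bat(c=1) rat(c=6)]
  12. access hen: MISS, evict bat(c=1). Cache: [hen(c=1) rat(c=6)]
  13. access rat: HIT, count now 7. Cache: [hen(c=1) rat(c=7)]
  14. access rat: HIT, count now 8. Cache: [hen(c=1) rat(c=8)]
  15. access rat: HIT, count now 9. Cache: [hen(c=1) rat(c=9)]
  16. access hen: HIT, count now 2. Cache: [hen(c=2) rat(c=9)]
  17. access rat: HIT, count now 10. Cache: [hen(c=2) rat(c=10)]
  18. access rat: HIT, count now 11. Cache: [hen(c=2) rat(c=11)]
  19. access rat: HIT, count now 12. Cache: [hen(c=2) rat(c=12)]
  20. access kiwi: MISS, evict hen(c=2). Cache: [kiwi(c=1) rat(c=12)]
  21. access rat: HIT, count now 13. Cache: [kiwi(c=1) rat(c=13)]
  22. access lime: MISS, evict kiwi(c=1). Cache: [lime(c=1) rat(c=13)]
  23. access bat: MISS, evict lime(c=1). Cache: [bat(c=1) rat(c=13)]
  24. access bat: HIT, count now 2. Cache: [bat(c=2) rat(c=13)]
  25. access bat: HIT, count now 3. Cache: [bat(c=3) rat(c=13)]
  26. access rat: HIT, count now 14. Cache: [bat(c=3) rat(c=14)]
  27. access bat: HIT, count now 4. Cache: [bat(c=4) rat(c=14)]
  28. access rat: HIT, count now 15. Cache: [bat(c=4) rat(c=15)]
  29. access kiwi: MISS, evict bat(c=4). Cache: [kiwi(c=1) rat(c=15)]
  30. access bat: MISS, evict kiwi(c=1). Cache: [bat(c=1) rat(c=15)]
  31. access rat: HIT, count now 16. Cache: [bat(c=1) rat(c=16)]
Total: 19 hits, 12 misses, 10 evictions

Answer: bat rat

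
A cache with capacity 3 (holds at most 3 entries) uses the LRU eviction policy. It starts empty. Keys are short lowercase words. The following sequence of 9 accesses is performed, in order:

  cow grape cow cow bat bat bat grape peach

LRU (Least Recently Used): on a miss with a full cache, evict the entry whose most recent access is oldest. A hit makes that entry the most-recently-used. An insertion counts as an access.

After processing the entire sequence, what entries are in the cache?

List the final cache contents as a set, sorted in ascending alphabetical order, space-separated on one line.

Answer: bat grape peach

Derivation:
LRU simulation (capacity=3):
  1. access cow: MISS. Cache (LRU->MRU): [cow]
  2. access grape: MISS. Cache (LRU->MRU): [cow grape]
  3. access cow: HIT. Cache (LRU->MRU): [grape cow]
  4. access cow: HIT. Cache (LRU->MRU): [grape cow]
  5. access bat: MISS. Cache (LRU->MRU): [grape cow bat]
  6. access bat: HIT. Cache (LRU->MRU): [grape cow bat]
  7. access bat: HIT. Cache (LRU->MRU): [grape cow bat]
  8. access grape: HIT. Cache (LRU->MRU): [cow bat grape]
  9. access peach: MISS, evict cow. Cache (LRU->MRU): [bat grape peach]
Total: 5 hits, 4 misses, 1 evictions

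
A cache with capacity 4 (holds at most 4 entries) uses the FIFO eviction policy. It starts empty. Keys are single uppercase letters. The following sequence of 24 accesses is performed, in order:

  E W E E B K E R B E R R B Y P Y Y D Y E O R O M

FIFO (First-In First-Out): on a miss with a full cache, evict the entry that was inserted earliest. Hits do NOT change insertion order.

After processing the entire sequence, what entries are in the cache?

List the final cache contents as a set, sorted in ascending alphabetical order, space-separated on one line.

FIFO simulation (capacity=4):
  1. access E: MISS. Cache (old->new): [E]
  2. access W: MISS. Cache (old->new): [E W]
  3. access E: HIT. Cache (old->new): [E W]
  4. access E: HIT. Cache (old->new): [E W]
  5. access B: MISS. Cache (old->new): [E W B]
  6. access K: MISS. Cache (old->new): [E W B K]
  7. access E: HIT. Cache (old->new): [E W B K]
  8. access R: MISS, evict E. Cache (old->new): [W B K R]
  9. access B: HIT. Cache (old->new): [W B K R]
  10. access E: MISS, evict W. Cache (old->new): [B K R E]
  11. access R: HIT. Cache (old->new): [B K R E]
  12. access R: HIT. Cache (old->new): [B K R E]
  13. access B: HIT. Cache (old->new): [B K R E]
  14. access Y: MISS, evict B. Cache (old->new): [K R E Y]
  15. access P: MISS, evict K. Cache (old->new): [R E Y P]
  16. access Y: HIT. Cache (old->new): [R E Y P]
  17. access Y: HIT. Cache (old->new): [R E Y P]
  18. access D: MISS, evict R. Cache (old->new): [E Y P D]
  19. access Y: HIT. Cache (old->new): [E Y P D]
  20. access E: HIT. Cache (old->new): [E Y P D]
  21. access O: MISS, evict E. Cache (old->new): [Y P D O]
  22. access R: MISS, evict Y. Cache (old->new): [P D O R]
  23. access O: HIT. Cache (old->new): [P D O R]
  24. access M: MISS, evict P. Cache (old->new): [D O R M]
Total: 12 hits, 12 misses, 8 evictions

Answer: D M O R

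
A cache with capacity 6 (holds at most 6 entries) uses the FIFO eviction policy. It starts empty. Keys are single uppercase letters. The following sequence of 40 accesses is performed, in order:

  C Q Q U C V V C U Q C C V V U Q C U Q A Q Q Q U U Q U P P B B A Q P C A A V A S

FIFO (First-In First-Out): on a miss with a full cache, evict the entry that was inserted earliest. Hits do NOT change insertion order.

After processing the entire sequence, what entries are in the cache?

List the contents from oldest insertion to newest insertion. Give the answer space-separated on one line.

Answer: V A P B C S

Derivation:
FIFO simulation (capacity=6):
  1. access C: MISS. Cache (old->new): [C]
  2. access Q: MISS. Cache (old->new): [C Q]
  3. access Q: HIT. Cache (old->new): [C Q]
  4. access U: MISS. Cache (old->new): [C Q U]
  5. access C: HIT. Cache (old->new): [C Q U]
  6. access V: MISS. Cache (old->new): [C Q U V]
  7. access V: HIT. Cache (old->new): [C Q U V]
  8. access C: HIT. Cache (old->new): [C Q U V]
  9. access U: HIT. Cache (old->new): [C Q U V]
  10. access Q: HIT. Cache (old->new): [C Q U V]
  11. access C: HIT. Cache (old->new): [C Q U V]
  12. access C: HIT. Cache (old->new): [C Q U V]
  13. access V: HIT. Cache (old->new): [C Q U V]
  14. access V: HIT. Cache (old->new): [C Q U V]
  15. access U: HIT. Cache (old->new): [C Q U V]
  16. access Q: HIT. Cache (old->new): [C Q U V]
  17. access C: HIT. Cache (old->new): [C Q U V]
  18. access U: HIT. Cache (old->new): [C Q U V]
  19. access Q: HIT. Cache (old->new): [C Q U V]
  20. access A: MISS. Cache (old->new): [C Q U V A]
  21. access Q: HIT. Cache (old->new): [C Q U V A]
  22. access Q: HIT. Cache (old->new): [C Q U V A]
  23. access Q: HIT. Cache (old->new): [C Q U V A]
  24. access U: HIT. Cache (old->new): [C Q U V A]
  25. access U: HIT. Cache (old->new): [C Q U V A]
  26. access Q: HIT. Cache (old->new): [C Q U V A]
  27. access U: HIT. Cache (old->new): [C Q U V A]
  28. access P: MISS. Cache (old->new): [C Q U V A P]
  29. access P: HIT. Cache (old->new): [C Q U V A P]
  30. access B: MISS, evict C. Cache (old->new): [Q U V A P B]
  31. access B: HIT. Cache (old->new): [Q U V A P B]
  32. access A: HIT. Cache (old->new): [Q U V A P B]
  33. access Q: HIT. Cache (old->new): [Q U V A P B]
  34. access P: HIT. Cache (old->new): [Q U V A P B]
  35. access C: MISS, evict Q. Cache (old->new): [U V A P B C]
  36. access A: HIT. Cache (old->new): [U V A P B C]
  37. access A: HIT. Cache (old->new): [U V A P B C]
  38. access V: HIT. Cache (old->new): [U V A P B C]
  39. access A: HIT. Cache (old->new): [U V A P B C]
  40. access S: MISS, evict U. Cache (old->new): [V A P B C S]
Total: 31 hits, 9 misses, 3 evictions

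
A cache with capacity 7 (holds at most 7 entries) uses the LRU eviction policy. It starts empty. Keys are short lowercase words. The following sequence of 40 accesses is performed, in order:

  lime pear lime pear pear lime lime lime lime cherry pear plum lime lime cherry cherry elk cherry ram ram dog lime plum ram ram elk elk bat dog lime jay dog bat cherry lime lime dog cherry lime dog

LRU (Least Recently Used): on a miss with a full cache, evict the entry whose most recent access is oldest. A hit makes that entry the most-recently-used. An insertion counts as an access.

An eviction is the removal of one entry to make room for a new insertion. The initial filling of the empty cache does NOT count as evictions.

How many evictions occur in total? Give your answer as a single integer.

LRU simulation (capacity=7):
  1. access lime: MISS. Cache (LRU->MRU): [lime]
  2. access pear: MISS. Cache (LRU->MRU): [lime pear]
  3. access lime: HIT. Cache (LRU->MRU): [pear lime]
  4. access pear: HIT. Cache (LRU->MRU): [lime pear]
  5. access pear: HIT. Cache (LRU->MRU): [lime pear]
  6. access lime: HIT. Cache (LRU->MRU): [pear lime]
  7. access lime: HIT. Cache (LRU->MRU): [pear lime]
  8. access lime: HIT. Cache (LRU->MRU): [pear lime]
  9. access lime: HIT. Cache (LRU->MRU): [pear lime]
  10. access cherry: MISS. Cache (LRU->MRU): [pear lime cherry]
  11. access pear: HIT. Cache (LRU->MRU): [lime cherry pear]
  12. access plum: MISS. Cache (LRU->MRU): [lime cherry pear plum]
  13. access lime: HIT. Cache (LRU->MRU): [cherry pear plum lime]
  14. access lime: HIT. Cache (LRU->MRU): [cherry pear plum lime]
  15. access cherry: HIT. Cache (LRU->MRU): [pear plum lime cherry]
  16. access cherry: HIT. Cache (LRU->MRU): [pear plum lime cherry]
  17. access elk: MISS. Cache (LRU->MRU): [pear plum lime cherry elk]
  18. access cherry: HIT. Cache (LRU->MRU): [pear plum lime elk cherry]
  19. access ram: MISS. Cache (LRU->MRU): [pear plum lime elk cherry ram]
  20. access ram: HIT. Cache (LRU->MRU): [pear plum lime elk cherry ram]
  21. access dog: MISS. Cache (LRU->MRU): [pear plum lime elk cherry ram dog]
  22. access lime: HIT. Cache (LRU->MRU): [pear plum elk cherry ram dog lime]
  23. access plum: HIT. Cache (LRU->MRU): [pear elk cherry ram dog lime plum]
  24. access ram: HIT. Cache (LRU->MRU): [pear elk cherry dog lime plum ram]
  25. access ram: HIT. Cache (LRU->MRU): [pear elk cherry dog lime plum ram]
  26. access elk: HIT. Cache (LRU->MRU): [pear cherry dog lime plum ram elk]
  27. access elk: HIT. Cache (LRU->MRU): [pear cherry dog lime plum ram elk]
  28. access bat: MISS, evict pear. Cache (LRU->MRU): [cherry dog lime plum ram elk bat]
  29. access dog: HIT. Cache (LRU->MRU): [cherry lime plum ram elk bat dog]
  30. access lime: HIT. Cache (LRU->MRU): [cherry plum ram elk bat dog lime]
  31. access jay: MISS, evict cherry. Cache (LRU->MRU): [plum ram elk bat dog lime jay]
  32. access dog: HIT. Cache (LRU->MRU): [plum ram elk bat lime jay dog]
  33. access bat: HIT. Cache (LRU->MRU): [plum ram elk lime jay dog bat]
  34. access cherry: MISS, evict plum. Cache (LRU->MRU): [ram elk lime jay dog bat cherry]
  35. access lime: HIT. Cache (LRU->MRU): [ram elk jay dog bat cherry lime]
  36. access lime: HIT. Cache (LRU->MRU): [ram elk jay dog bat cherry lime]
  37. access dog: HIT. Cache (LRU->MRU): [ram elk jay bat cherry lime dog]
  38. access cherry: HIT. Cache (LRU->MRU): [ram elk jay bat lime dog cherry]
  39. access lime: HIT. Cache (LRU->MRU): [ram elk jay bat dog cherry lime]
  40. access dog: HIT. Cache (LRU->MRU): [ram elk jay bat cherry lime dog]
Total: 30 hits, 10 misses, 3 evictions

Answer: 3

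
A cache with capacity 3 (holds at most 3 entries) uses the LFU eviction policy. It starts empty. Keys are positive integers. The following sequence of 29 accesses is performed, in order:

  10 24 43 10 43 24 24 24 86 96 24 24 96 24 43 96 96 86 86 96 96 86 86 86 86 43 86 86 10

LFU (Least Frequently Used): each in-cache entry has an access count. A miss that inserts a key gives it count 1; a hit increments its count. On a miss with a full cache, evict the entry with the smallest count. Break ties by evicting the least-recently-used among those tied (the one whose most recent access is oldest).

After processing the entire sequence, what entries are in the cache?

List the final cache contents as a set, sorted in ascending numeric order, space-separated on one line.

LFU simulation (capacity=3):
  1. access 10: MISS. Cache: [10(c=1)]
  2. access 24: MISS. Cache: [10(c=1) 24(c=1)]
  3. access 43: MISS. Cache: [10(c=1) 24(c=1) 43(c=1)]
  4. access 10: HIT, count now 2. Cache: [24(c=1) 43(c=1) 10(c=2)]
  5. access 43: HIT, count now 2. Cache: [24(c=1) 10(c=2) 43(c=2)]
  6. access 24: HIT, count now 2. Cache: [10(c=2) 43(c=2) 24(c=2)]
  7. access 24: HIT, count now 3. Cache: [10(c=2) 43(c=2) 24(c=3)]
  8. access 24: HIT, count now 4. Cache: [10(c=2) 43(c=2) 24(c=4)]
  9. access 86: MISS, evict 10(c=2). Cache: [86(c=1) 43(c=2) 24(c=4)]
  10. access 96: MISS, evict 86(c=1). Cache: [96(c=1) 43(c=2) 24(c=4)]
  11. access 24: HIT, count now 5. Cache: [96(c=1) 43(c=2) 24(c=5)]
  12. access 24: HIT, count now 6. Cache: [96(c=1) 43(c=2) 24(c=6)]
  13. access 96: HIT, count now 2. Cache: [43(c=2) 96(c=2) 24(c=6)]
  14. access 24: HIT, count now 7. Cache: [43(c=2) 96(c=2) 24(c=7)]
  15. access 43: HIT, count now 3. Cache: [96(c=2) 43(c=3) 24(c=7)]
  16. access 96: HIT, count now 3. Cache: [43(c=3) 96(c=3) 24(c=7)]
  17. access 96: HIT, count now 4. Cache: [43(c=3) 96(c=4) 24(c=7)]
  18. access 86: MISS, evict 43(c=3). Cache: [86(c=1) 96(c=4) 24(c=7)]
  19. access 86: HIT, count now 2. Cache: [86(c=2) 96(c=4) 24(c=7)]
  20. access 96: HIT, count now 5. Cache: [86(c=2) 96(c=5) 24(c=7)]
  21. access 96: HIT, count now 6. Cache: [86(c=2) 96(c=6) 24(c=7)]
  22. access 86: HIT, count now 3. Cache: [86(c=3) 96(c=6) 24(c=7)]
  23. access 86: HIT, count now 4. Cache: [86(c=4) 96(c=6) 24(c=7)]
  24. access 86: HIT, count now 5. Cache: [86(c=5) 96(c=6) 24(c=7)]
  25. access 86: HIT, count now 6. Cache: [96(c=6) 86(c=6) 24(c=7)]
  26. access 43: MISS, evict 96(c=6). Cache: [43(c=1) 86(c=6) 24(c=7)]
  27. access 86: HIT, count now 7. Cache: [43(c=1) 24(c=7) 86(c=7)]
  28. access 86: HIT, count now 8. Cache: [43(c=1) 24(c=7) 86(c=8)]
  29. access 10: MISS, evict 43(c=1). Cache: [10(c=1) 24(c=7) 86(c=8)]
Total: 21 hits, 8 misses, 5 evictions

Answer: 10 24 86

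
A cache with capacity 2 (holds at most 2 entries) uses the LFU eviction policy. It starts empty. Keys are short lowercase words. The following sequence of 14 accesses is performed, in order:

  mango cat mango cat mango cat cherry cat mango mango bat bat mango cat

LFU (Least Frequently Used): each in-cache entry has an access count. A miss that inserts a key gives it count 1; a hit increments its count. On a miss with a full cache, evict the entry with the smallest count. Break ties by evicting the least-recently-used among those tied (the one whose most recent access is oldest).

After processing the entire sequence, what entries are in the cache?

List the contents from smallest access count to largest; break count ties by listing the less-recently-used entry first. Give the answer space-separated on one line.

LFU simulation (capacity=2):
  1. access mango: MISS. Cache: [mango(c=1)]
  2. access cat: MISS. Cache: [mango(c=1) cat(c=1)]
  3. access mango: HIT, count now 2. Cache: [cat(c=1) mango(c=2)]
  4. access cat: HIT, count now 2. Cache: [mango(c=2) cat(c=2)]
  5. access mango: HIT, count now 3. Cache: [cat(c=2) mango(c=3)]
  6. access cat: HIT, count now 3. Cache: [mango(c=3) cat(c=3)]
  7. access cherry: MISS, evict mango(c=3). Cache: [cherry(c=1) cat(c=3)]
  8. access cat: HIT, count now 4. Cache: [cherry(c=1) cat(c=4)]
  9. access mango: MISS, evict cherry(c=1). Cache: [mango(c=1) cat(c=4)]
  10. access mango: HIT, count now 2. Cache: [mango(c=2) cat(c=4)]
  11. access bat: MISS, evict mango(c=2). Cache: [bat(c=1) cat(c=4)]
  12. access bat: HIT, count now 2. Cache: [bat(c=2) cat(c=4)]
  13. access mango: MISS, evict bat(c=2). Cache: [mango(c=1) cat(c=4)]
  14. access cat: HIT, count now 5. Cache: [mango(c=1) cat(c=5)]
Total: 8 hits, 6 misses, 4 evictions

Answer: mango cat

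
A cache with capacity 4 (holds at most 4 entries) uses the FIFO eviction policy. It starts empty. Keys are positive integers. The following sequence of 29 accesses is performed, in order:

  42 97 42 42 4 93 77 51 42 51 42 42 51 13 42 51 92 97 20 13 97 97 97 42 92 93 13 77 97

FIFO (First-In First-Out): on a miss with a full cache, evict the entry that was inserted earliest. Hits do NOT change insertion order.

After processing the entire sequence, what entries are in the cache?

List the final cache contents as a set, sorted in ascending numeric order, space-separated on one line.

FIFO simulation (capacity=4):
  1. access 42: MISS. Cache (old->new): [42]
  2. access 97: MISS. Cache (old->new): [42 97]
  3. access 42: HIT. Cache (old->new): [42 97]
  4. access 42: HIT. Cache (old->new): [42 97]
  5. access 4: MISS. Cache (old->new): [42 97 4]
  6. access 93: MISS. Cache (old->new): [42 97 4 93]
  7. access 77: MISS, evict 42. Cache (old->new): [97 4 93 77]
  8. access 51: MISS, evict 97. Cache (old->new): [4 93 77 51]
  9. access 42: MISS, evict 4. Cache (old->new): [93 77 51 42]
  10. access 51: HIT. Cache (old->new): [93 77 51 42]
  11. access 42: HIT. Cache (old->new): [93 77 51 42]
  12. access 42: HIT. Cache (old->new): [93 77 51 42]
  13. access 51: HIT. Cache (old->new): [93 77 51 42]
  14. access 13: MISS, evict 93. Cache (old->new): [77 51 42 13]
  15. access 42: HIT. Cache (old->new): [77 51 42 13]
  16. access 51: HIT. Cache (old->new): [77 51 42 13]
  17. access 92: MISS, evict 77. Cache (old->new): [51 42 13 92]
  18. access 97: MISS, evict 51. Cache (old->new): [42 13 92 97]
  19. access 20: MISS, evict 42. Cache (old->new): [13 92 97 20]
  20. access 13: HIT. Cache (old->new): [13 92 97 20]
  21. access 97: HIT. Cache (old->new): [13 92 97 20]
  22. access 97: HIT. Cache (old->new): [13 92 97 20]
  23. access 97: HIT. Cache (old->new): [13 92 97 20]
  24. access 42: MISS, evict 13. Cache (old->new): [92 97 20 42]
  25. access 92: HIT. Cache (old->new): [92 97 20 42]
  26. access 93: MISS, evict 92. Cache (old->new): [97 20 42 93]
  27. access 13: MISS, evict 97. Cache (old->new): [20 42 93 13]
  28. access 77: MISS, evict 20. Cache (old->new): [42 93 13 77]
  29. access 97: MISS, evict 42. Cache (old->new): [93 13 77 97]
Total: 13 hits, 16 misses, 12 evictions

Answer: 13 77 93 97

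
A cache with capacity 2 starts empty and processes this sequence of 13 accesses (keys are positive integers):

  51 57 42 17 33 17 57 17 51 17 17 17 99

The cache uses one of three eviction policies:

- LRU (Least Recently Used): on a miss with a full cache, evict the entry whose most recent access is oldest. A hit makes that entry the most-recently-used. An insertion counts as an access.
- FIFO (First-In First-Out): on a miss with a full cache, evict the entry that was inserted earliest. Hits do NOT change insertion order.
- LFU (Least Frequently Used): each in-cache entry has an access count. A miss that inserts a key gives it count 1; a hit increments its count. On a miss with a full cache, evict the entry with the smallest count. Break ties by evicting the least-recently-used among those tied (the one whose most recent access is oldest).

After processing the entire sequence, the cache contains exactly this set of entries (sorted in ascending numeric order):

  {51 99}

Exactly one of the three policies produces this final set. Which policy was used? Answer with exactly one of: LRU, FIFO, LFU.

Simulating under each policy and comparing final sets:
  LRU: final set = {17 99} -> differs
  FIFO: final set = {51 99} -> MATCHES target
  LFU: final set = {17 99} -> differs
Only FIFO produces the target set.

Answer: FIFO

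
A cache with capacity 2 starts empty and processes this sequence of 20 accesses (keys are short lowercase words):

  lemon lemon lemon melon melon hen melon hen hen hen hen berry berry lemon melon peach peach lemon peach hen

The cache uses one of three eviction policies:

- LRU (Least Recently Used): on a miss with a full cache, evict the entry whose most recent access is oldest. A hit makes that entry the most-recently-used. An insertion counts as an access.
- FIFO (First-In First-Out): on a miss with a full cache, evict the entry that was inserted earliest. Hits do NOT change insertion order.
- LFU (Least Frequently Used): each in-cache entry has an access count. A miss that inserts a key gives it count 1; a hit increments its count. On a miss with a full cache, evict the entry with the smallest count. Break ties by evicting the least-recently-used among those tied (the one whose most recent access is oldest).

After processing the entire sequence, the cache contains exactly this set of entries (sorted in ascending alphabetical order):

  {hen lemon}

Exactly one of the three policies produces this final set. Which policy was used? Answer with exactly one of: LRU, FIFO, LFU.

Answer: FIFO

Derivation:
Simulating under each policy and comparing final sets:
  LRU: final set = {hen peach} -> differs
  FIFO: final set = {hen lemon} -> MATCHES target
  LFU: final set = {hen peach} -> differs
Only FIFO produces the target set.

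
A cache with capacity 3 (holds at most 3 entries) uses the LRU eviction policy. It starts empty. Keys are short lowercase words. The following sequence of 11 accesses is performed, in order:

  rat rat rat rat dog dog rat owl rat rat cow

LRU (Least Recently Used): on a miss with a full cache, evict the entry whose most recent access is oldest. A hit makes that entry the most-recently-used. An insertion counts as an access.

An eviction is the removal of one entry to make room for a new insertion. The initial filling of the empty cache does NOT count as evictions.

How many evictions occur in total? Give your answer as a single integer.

LRU simulation (capacity=3):
  1. access rat: MISS. Cache (LRU->MRU): [rat]
  2. access rat: HIT. Cache (LRU->MRU): [rat]
  3. access rat: HIT. Cache (LRU->MRU): [rat]
  4. access rat: HIT. Cache (LRU->MRU): [rat]
  5. access dog: MISS. Cache (LRU->MRU): [rat dog]
  6. access dog: HIT. Cache (LRU->MRU): [rat dog]
  7. access rat: HIT. Cache (LRU->MRU): [dog rat]
  8. access owl: MISS. Cache (LRU->MRU): [dog rat owl]
  9. access rat: HIT. Cache (LRU->MRU): [dog owl rat]
  10. access rat: HIT. Cache (LRU->MRU): [dog owl rat]
  11. access cow: MISS, evict dog. Cache (LRU->MRU): [owl rat cow]
Total: 7 hits, 4 misses, 1 evictions

Answer: 1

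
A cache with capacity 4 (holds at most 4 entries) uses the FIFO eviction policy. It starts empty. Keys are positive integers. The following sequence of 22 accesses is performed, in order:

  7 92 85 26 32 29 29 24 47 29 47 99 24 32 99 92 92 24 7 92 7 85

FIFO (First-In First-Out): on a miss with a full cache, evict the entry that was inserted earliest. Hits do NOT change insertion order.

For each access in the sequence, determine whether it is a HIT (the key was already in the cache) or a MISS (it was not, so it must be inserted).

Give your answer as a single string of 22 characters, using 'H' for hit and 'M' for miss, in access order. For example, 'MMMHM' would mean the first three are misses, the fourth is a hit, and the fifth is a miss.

FIFO simulation (capacity=4):
  1. access 7: MISS. Cache (old->new): [7]
  2. access 92: MISS. Cache (old->new): [7 92]
  3. access 85: MISS. Cache (old->new): [7 92 85]
  4. access 26: MISS. Cache (old->new): [7 92 85 26]
  5. access 32: MISS, evict 7. Cache (old->new): [92 85 26 32]
  6. access 29: MISS, evict 92. Cache (old->new): [85 26 32 29]
  7. access 29: HIT. Cache (old->new): [85 26 32 29]
  8. access 24: MISS, evict 85. Cache (old->new): [26 32 29 24]
  9. access 47: MISS, evict 26. Cache (old->new): [32 29 24 47]
  10. access 29: HIT. Cache (old->new): [32 29 24 47]
  11. access 47: HIT. Cache (old->new): [32 29 24 47]
  12. access 99: MISS, evict 32. Cache (old->new): [29 24 47 99]
  13. access 24: HIT. Cache (old->new): [29 24 47 99]
  14. access 32: MISS, evict 29. Cache (old->new): [24 47 99 32]
  15. access 99: HIT. Cache (old->new): [24 47 99 32]
  16. access 92: MISS, evict 24. Cache (old->new): [47 99 32 92]
  17. access 92: HIT. Cache (old->new): [47 99 32 92]
  18. access 24: MISS, evict 47. Cache (old->new): [99 32 92 24]
  19. access 7: MISS, evict 99. Cache (old->new): [32 92 24 7]
  20. access 92: HIT. Cache (old->new): [32 92 24 7]
  21. access 7: HIT. Cache (old->new): [32 92 24 7]
  22. access 85: MISS, evict 32. Cache (old->new): [92 24 7 85]
Total: 8 hits, 14 misses, 10 evictions

Answer: MMMMMMHMMHHMHMHMHMMHHM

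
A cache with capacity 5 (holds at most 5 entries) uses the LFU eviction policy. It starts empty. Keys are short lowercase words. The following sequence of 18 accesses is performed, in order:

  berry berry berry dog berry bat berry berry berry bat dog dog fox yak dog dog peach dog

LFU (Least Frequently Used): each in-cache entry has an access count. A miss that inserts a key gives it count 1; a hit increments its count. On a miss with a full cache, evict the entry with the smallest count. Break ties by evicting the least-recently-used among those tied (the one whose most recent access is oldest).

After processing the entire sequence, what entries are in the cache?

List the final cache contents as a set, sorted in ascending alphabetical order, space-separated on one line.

Answer: bat berry dog peach yak

Derivation:
LFU simulation (capacity=5):
  1. access berry: MISS. Cache: [berry(c=1)]
  2. access berry: HIT, count now 2. Cache: [berry(c=2)]
  3. access berry: HIT, count now 3. Cache: [berry(c=3)]
  4. access dog: MISS. Cache: [dog(c=1) berry(c=3)]
  5. access berry: HIT, count now 4. Cache: [dog(c=1) berry(c=4)]
  6. access bat: MISS. Cache: [dog(c=1) bat(c=1) berry(c=4)]
  7. access berry: HIT, count now 5. Cache: [dog(c=1) bat(c=1) berry(c=5)]
  8. access berry: HIT, count now 6. Cache: [dog(c=1) bat(c=1) berry(c=6)]
  9. access berry: HIT, count now 7. Cache: [dog(c=1) bat(c=1) berry(c=7)]
  10. access bat: HIT, count now 2. Cache: [dog(c=1) bat(c=2) berry(c=7)]
  11. access dog: HIT, count now 2. Cache: [bat(c=2) dog(c=2) berry(c=7)]
  12. access dog: HIT, count now 3. Cache: [bat(c=2) dog(c=3) berry(c=7)]
  13. access fox: MISS. Cache: [fox(c=1) bat(c=2) dog(c=3) berry(c=7)]
  14. access yak: MISS. Cache: [fox(c=1) yak(c=1) bat(c=2) dog(c=3) berry(c=7)]
  15. access dog: HIT, count now 4. Cache: [fox(c=1) yak(c=1) bat(c=2) dog(c=4) berry(c=7)]
  16. access dog: HIT, count now 5. Cache: [fox(c=1) yak(c=1) bat(c=2) dog(c=5) berry(c=7)]
  17. access peach: MISS, evict fox(c=1). Cache: [yak(c=1) peach(c=1) bat(c=2) dog(c=5) berry(c=7)]
  18. access dog: HIT, count now 6. Cache: [yak(c=1) peach(c=1) bat(c=2) dog(c=6) berry(c=7)]
Total: 12 hits, 6 misses, 1 evictions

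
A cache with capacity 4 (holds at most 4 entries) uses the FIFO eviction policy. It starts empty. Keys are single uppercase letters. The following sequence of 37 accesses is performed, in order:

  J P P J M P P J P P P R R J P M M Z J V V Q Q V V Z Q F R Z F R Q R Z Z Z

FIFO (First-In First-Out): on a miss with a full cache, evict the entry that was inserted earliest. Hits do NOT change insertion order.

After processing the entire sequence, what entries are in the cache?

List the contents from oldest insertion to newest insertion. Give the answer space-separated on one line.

Answer: Q F R Z

Derivation:
FIFO simulation (capacity=4):
  1. access J: MISS. Cache (old->new): [J]
  2. access P: MISS. Cache (old->new): [J P]
  3. access P: HIT. Cache (old->new): [J P]
  4. access J: HIT. Cache (old->new): [J P]
  5. access M: MISS. Cache (old->new): [J P M]
  6. access P: HIT. Cache (old->new): [J P M]
  7. access P: HIT. Cache (old->new): [J P M]
  8. access J: HIT. Cache (old->new): [J P M]
  9. access P: HIT. Cache (old->new): [J P M]
  10. access P: HIT. Cache (old->new): [J P M]
  11. access P: HIT. Cache (old->new): [J P M]
  12. access R: MISS. Cache (old->new): [J P M R]
  13. access R: HIT. Cache (old->new): [J P M R]
  14. access J: HIT. Cache (old->new): [J P M R]
  15. access P: HIT. Cache (old->new): [J P M R]
  16. access M: HIT. Cache (old->new): [J P M R]
  17. access M: HIT. Cache (old->new): [J P M R]
  18. access Z: MISS, evict J. Cache (old->new): [P M R Z]
  19. access J: MISS, evict P. Cache (old->new): [M R Z J]
  20. access V: MISS, evict M. Cache (old->new): [R Z J V]
  21. access V: HIT. Cache (old->new): [R Z J V]
  22. access Q: MISS, evict R. Cache (old->new): [Z J V Q]
  23. access Q: HIT. Cache (old->new): [Z J V Q]
  24. access V: HIT. Cache (old->new): [Z J V Q]
  25. access V: HIT. Cache (old->new): [Z J V Q]
  26. access Z: HIT. Cache (old->new): [Z J V Q]
  27. access Q: HIT. Cache (old->new): [Z J V Q]
  28. access F: MISS, evict Z. Cache (old->new): [J V Q F]
  29. access R: MISS, evict J. Cache (old->new): [V Q F R]
  30. access Z: MISS, evict V. Cache (old->new): [Q F R Z]
  31. access F: HIT. Cache (old->new): [Q F R Z]
  32. access R: HIT. Cache (old->new): [Q F R Z]
  33. access Q: HIT. Cache (old->new): [Q F R Z]
  34. access R: HIT. Cache (old->new): [Q F R Z]
  35. access Z: HIT. Cache (old->new): [Q F R Z]
  36. access Z: HIT. Cache (old->new): [Q F R Z]
  37. access Z: HIT. Cache (old->new): [Q F R Z]
Total: 26 hits, 11 misses, 7 evictions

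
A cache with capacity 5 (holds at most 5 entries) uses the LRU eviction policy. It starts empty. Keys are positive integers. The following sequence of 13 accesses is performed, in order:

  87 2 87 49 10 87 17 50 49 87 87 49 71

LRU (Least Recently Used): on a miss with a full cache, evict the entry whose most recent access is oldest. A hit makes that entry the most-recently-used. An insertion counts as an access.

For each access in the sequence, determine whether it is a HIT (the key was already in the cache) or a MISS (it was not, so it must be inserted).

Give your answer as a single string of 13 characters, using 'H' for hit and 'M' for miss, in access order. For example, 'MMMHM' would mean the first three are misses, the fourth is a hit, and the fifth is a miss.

Answer: MMHMMHMMHHHHM

Derivation:
LRU simulation (capacity=5):
  1. access 87: MISS. Cache (LRU->MRU): [87]
  2. access 2: MISS. Cache (LRU->MRU): [87 2]
  3. access 87: HIT. Cache (LRU->MRU): [2 87]
  4. access 49: MISS. Cache (LRU->MRU): [2 87 49]
  5. access 10: MISS. Cache (LRU->MRU): [2 87 49 10]
  6. access 87: HIT. Cache (LRU->MRU): [2 49 10 87]
  7. access 17: MISS. Cache (LRU->MRU): [2 49 10 87 17]
  8. access 50: MISS, evict 2. Cache (LRU->MRU): [49 10 87 17 50]
  9. access 49: HIT. Cache (LRU->MRU): [10 87 17 50 49]
  10. access 87: HIT. Cache (LRU->MRU): [10 17 50 49 87]
  11. access 87: HIT. Cache (LRU->MRU): [10 17 50 49 87]
  12. access 49: HIT. Cache (LRU->MRU): [10 17 50 87 49]
  13. access 71: MISS, evict 10. Cache (LRU->MRU): [17 50 87 49 71]
Total: 6 hits, 7 misses, 2 evictions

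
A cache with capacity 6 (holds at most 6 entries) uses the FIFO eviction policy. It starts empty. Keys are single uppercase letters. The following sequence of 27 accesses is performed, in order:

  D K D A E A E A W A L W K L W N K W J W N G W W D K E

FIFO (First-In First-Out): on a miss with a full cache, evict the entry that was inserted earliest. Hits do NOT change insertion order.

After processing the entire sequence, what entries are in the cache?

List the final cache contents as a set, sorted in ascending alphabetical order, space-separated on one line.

Answer: D E G J K N

Derivation:
FIFO simulation (capacity=6):
  1. access D: MISS. Cache (old->new): [D]
  2. access K: MISS. Cache (old->new): [D K]
  3. access D: HIT. Cache (old->new): [D K]
  4. access A: MISS. Cache (old->new): [D K A]
  5. access E: MISS. Cache (old->new): [D K A E]
  6. access A: HIT. Cache (old->new): [D K A E]
  7. access E: HIT. Cache (old->new): [D K A E]
  8. access A: HIT. Cache (old->new): [D K A E]
  9. access W: MISS. Cache (old->new): [D K A E W]
  10. access A: HIT. Cache (old->new): [D K A E W]
  11. access L: MISS. Cache (old->new): [D K A E W L]
  12. access W: HIT. Cache (old->new): [D K A E W L]
  13. access K: HIT. Cache (old->new): [D K A E W L]
  14. access L: HIT. Cache (old->new): [D K A E W L]
  15. access W: HIT. Cache (old->new): [D K A E W L]
  16. access N: MISS, evict D. Cache (old->new): [K A E W L N]
  17. access K: HIT. Cache (old->new): [K A E W L N]
  18. access W: HIT. Cache (old->new): [K A E W L N]
  19. access J: MISS, evict K. Cache (old->new): [A E W L N J]
  20. access W: HIT. Cache (old->new): [A E W L N J]
  21. access N: HIT. Cache (old->new): [A E W L N J]
  22. access G: MISS, evict A. Cache (old->new): [E W L N J G]
  23. access W: HIT. Cache (old->new): [E W L N J G]
  24. access W: HIT. Cache (old->new): [E W L N J G]
  25. access D: MISS, evict E. Cache (old->new): [W L N J G D]
  26. access K: MISS, evict W. Cache (old->new): [L N J G D K]
  27. access E: MISS, evict L. Cache (old->new): [N J G D K E]
Total: 15 hits, 12 misses, 6 evictions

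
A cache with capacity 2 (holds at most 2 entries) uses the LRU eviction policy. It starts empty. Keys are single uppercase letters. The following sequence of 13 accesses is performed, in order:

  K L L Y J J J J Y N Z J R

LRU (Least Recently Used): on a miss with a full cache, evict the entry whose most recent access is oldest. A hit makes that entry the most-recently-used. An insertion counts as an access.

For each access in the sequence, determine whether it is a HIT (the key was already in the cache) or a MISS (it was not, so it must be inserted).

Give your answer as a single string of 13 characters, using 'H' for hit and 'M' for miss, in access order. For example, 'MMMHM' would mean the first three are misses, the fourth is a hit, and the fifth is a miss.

Answer: MMHMMHHHHMMMM

Derivation:
LRU simulation (capacity=2):
  1. access K: MISS. Cache (LRU->MRU): [K]
  2. access L: MISS. Cache (LRU->MRU): [K L]
  3. access L: HIT. Cache (LRU->MRU): [K L]
  4. access Y: MISS, evict K. Cache (LRU->MRU): [L Y]
  5. access J: MISS, evict L. Cache (LRU->MRU): [Y J]
  6. access J: HIT. Cache (LRU->MRU): [Y J]
  7. access J: HIT. Cache (LRU->MRU): [Y J]
  8. access J: HIT. Cache (LRU->MRU): [Y J]
  9. access Y: HIT. Cache (LRU->MRU): [J Y]
  10. access N: MISS, evict J. Cache (LRU->MRU): [Y N]
  11. access Z: MISS, evict Y. Cache (LRU->MRU): [N Z]
  12. access J: MISS, evict N. Cache (LRU->MRU): [Z J]
  13. access R: MISS, evict Z. Cache (LRU->MRU): [J R]
Total: 5 hits, 8 misses, 6 evictions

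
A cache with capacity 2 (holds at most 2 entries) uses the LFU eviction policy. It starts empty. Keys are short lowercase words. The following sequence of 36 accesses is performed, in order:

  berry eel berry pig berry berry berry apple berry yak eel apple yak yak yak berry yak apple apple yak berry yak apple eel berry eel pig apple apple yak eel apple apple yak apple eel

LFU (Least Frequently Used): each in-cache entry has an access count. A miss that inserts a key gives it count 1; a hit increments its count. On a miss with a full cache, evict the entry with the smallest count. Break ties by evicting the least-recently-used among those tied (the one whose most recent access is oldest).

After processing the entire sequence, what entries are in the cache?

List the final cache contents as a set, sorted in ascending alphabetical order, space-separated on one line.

LFU simulation (capacity=2):
  1. access berry: MISS. Cache: [berry(c=1)]
  2. access eel: MISS. Cache: [berry(c=1) eel(c=1)]
  3. access berry: HIT, count now 2. Cache: [eel(c=1) berry(c=2)]
  4. access pig: MISS, evict eel(c=1). Cache: [pig(c=1) berry(c=2)]
  5. access berry: HIT, count now 3. Cache: [pig(c=1) berry(c=3)]
  6. access berry: HIT, count now 4. Cache: [pig(c=1) berry(c=4)]
  7. access berry: HIT, count now 5. Cache: [pig(c=1) berry(c=5)]
  8. access apple: MISS, evict pig(c=1). Cache: [apple(c=1) berry(c=5)]
  9. access berry: HIT, count now 6. Cache: [apple(c=1) berry(c=6)]
  10. access yak: MISS, evict apple(c=1). Cache: [yak(c=1) berry(c=6)]
  11. access eel: MISS, evict yak(c=1). Cache: [eel(c=1) berry(c=6)]
  12. access apple: MISS, evict eel(c=1). Cache: [apple(c=1) berry(c=6)]
  13. access yak: MISS, evict apple(c=1). Cache: [yak(c=1) berry(c=6)]
  14. access yak: HIT, count now 2. Cache: [yak(c=2) berry(c=6)]
  15. access yak: HIT, count now 3. Cache: [yak(c=3) berry(c=6)]
  16. access berry: HIT, count now 7. Cache: [yak(c=3) berry(c=7)]
  17. access yak: HIT, count now 4. Cache: [yak(c=4) berry(c=7)]
  18. access apple: MISS, evict yak(c=4). Cache: [apple(c=1) berry(c=7)]
  19. access apple: HIT, count now 2. Cache: [apple(c=2) berry(c=7)]
  20. access yak: MISS, evict apple(c=2). Cache: [yak(c=1) berry(c=7)]
  21. access berry: HIT, count now 8. Cache: [yak(c=1) berry(c=8)]
  22. access yak: HIT, count now 2. Cache: [yak(c=2) berry(c=8)]
  23. access apple: MISS, evict yak(c=2). Cache: [apple(c=1) berry(c=8)]
  24. access eel: MISS, evict apple(c=1). Cache: [eel(c=1) berry(c=8)]
  25. access berry: HIT, count now 9. Cache: [eel(c=1) berry(c=9)]
  26. access eel: HIT, count now 2. Cache: [eel(c=2) berry(c=9)]
  27. access pig: MISS, evict eel(c=2). Cache: [pig(c=1) berry(c=9)]
  28. access apple: MISS, evict pig(c=1). Cache: [apple(c=1) berry(c=9)]
  29. access apple: HIT, count now 2. Cache: [apple(c=2) berry(c=9)]
  30. access yak: MISS, evict apple(c=2). Cache: [yak(c=1) berry(c=9)]
  31. access eel: MISS, evict yak(c=1). Cache: [eel(c=1) berry(c=9)]
  32. access apple: MISS, evict eel(c=1). Cache: [apple(c=1) berry(c=9)]
  33. access apple: HIT, count now 2. Cache: [apple(c=2) berry(c=9)]
  34. access yak: MISS, evict apple(c=2). Cache: [yak(c=1) berry(c=9)]
  35. access apple: MISS, evict yak(c=1). Cache: [apple(c=1) berry(c=9)]
  36. access eel: MISS, evict apple(c=1). Cache: [eel(c=1) berry(c=9)]
Total: 16 hits, 20 misses, 18 evictions

Answer: berry eel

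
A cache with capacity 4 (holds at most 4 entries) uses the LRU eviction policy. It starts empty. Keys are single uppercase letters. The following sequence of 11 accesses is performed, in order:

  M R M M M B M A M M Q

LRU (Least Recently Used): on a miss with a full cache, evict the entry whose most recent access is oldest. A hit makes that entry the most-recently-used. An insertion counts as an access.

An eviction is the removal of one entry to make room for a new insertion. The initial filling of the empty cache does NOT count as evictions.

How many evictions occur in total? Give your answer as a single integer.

LRU simulation (capacity=4):
  1. access M: MISS. Cache (LRU->MRU): [M]
  2. access R: MISS. Cache (LRU->MRU): [M R]
  3. access M: HIT. Cache (LRU->MRU): [R M]
  4. access M: HIT. Cache (LRU->MRU): [R M]
  5. access M: HIT. Cache (LRU->MRU): [R M]
  6. access B: MISS. Cache (LRU->MRU): [R M B]
  7. access M: HIT. Cache (LRU->MRU): [R B M]
  8. access A: MISS. Cache (LRU->MRU): [R B M A]
  9. access M: HIT. Cache (LRU->MRU): [R B A M]
  10. access M: HIT. Cache (LRU->MRU): [R B A M]
  11. access Q: MISS, evict R. Cache (LRU->MRU): [B A M Q]
Total: 6 hits, 5 misses, 1 evictions

Answer: 1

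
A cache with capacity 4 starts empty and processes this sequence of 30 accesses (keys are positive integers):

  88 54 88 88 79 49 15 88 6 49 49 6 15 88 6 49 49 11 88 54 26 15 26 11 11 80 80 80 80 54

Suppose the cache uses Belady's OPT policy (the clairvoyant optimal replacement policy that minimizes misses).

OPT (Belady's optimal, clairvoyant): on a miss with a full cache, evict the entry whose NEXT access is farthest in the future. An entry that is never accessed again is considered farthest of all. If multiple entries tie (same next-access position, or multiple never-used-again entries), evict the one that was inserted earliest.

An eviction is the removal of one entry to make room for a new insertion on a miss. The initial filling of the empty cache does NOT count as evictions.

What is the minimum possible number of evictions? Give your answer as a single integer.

OPT (Belady) simulation (capacity=4):
  1. access 88: MISS. Cache: [88]
  2. access 54: MISS. Cache: [88 54]
  3. access 88: HIT. Next use of 88: step 4. Cache: [88 54]
  4. access 88: HIT. Next use of 88: step 8. Cache: [88 54]
  5. access 79: MISS. Cache: [88 54 79]
  6. access 49: MISS. Cache: [88 54 79 49]
  7. access 15: MISS, evict 79 (next use: never). Cache: [88 54 49 15]
  8. access 88: HIT. Next use of 88: step 14. Cache: [88 54 49 15]
  9. access 6: MISS, evict 54 (next use: step 20). Cache: [88 49 15 6]
  10. access 49: HIT. Next use of 49: step 11. Cache: [88 49 15 6]
  11. access 49: HIT. Next use of 49: step 16. Cache: [88 49 15 6]
  12. access 6: HIT. Next use of 6: step 15. Cache: [88 49 15 6]
  13. access 15: HIT. Next use of 15: step 22. Cache: [88 49 15 6]
  14. access 88: HIT. Next use of 88: step 19. Cache: [88 49 15 6]
  15. access 6: HIT. Next use of 6: never. Cache: [88 49 15 6]
  16. access 49: HIT. Next use of 49: step 17. Cache: [88 49 15 6]
  17. access 49: HIT. Next use of 49: never. Cache: [88 49 15 6]
  18. access 11: MISS, evict 49 (next use: never). Cache: [88 15 6 11]
  19. access 88: HIT. Next use of 88: never. Cache: [88 15 6 11]
  20. access 54: MISS, evict 88 (next use: never). Cache: [15 6 11 54]
  21. access 26: MISS, evict 6 (next use: never). Cache: [15 11 54 26]
  22. access 15: HIT. Next use of 15: never. Cache: [15 11 54 26]
  23. access 26: HIT. Next use of 26: never. Cache: [15 11 54 26]
  24. access 11: HIT. Next use of 11: step 25. Cache: [15 11 54 26]
  25. access 11: HIT. Next use of 11: never. Cache: [15 11 54 26]
  26. access 80: MISS, evict 15 (next use: never). Cache: [11 54 26 80]
  27. access 80: HIT. Next use of 80: step 28. Cache: [11 54 26 80]
  28. access 80: HIT. Next use of 80: step 29. Cache: [11 54 26 80]
  29. access 80: HIT. Next use of 80: never. Cache: [11 54 26 80]
  30. access 54: HIT. Next use of 54: never. Cache: [11 54 26 80]
Total: 20 hits, 10 misses, 6 evictions

Answer: 6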